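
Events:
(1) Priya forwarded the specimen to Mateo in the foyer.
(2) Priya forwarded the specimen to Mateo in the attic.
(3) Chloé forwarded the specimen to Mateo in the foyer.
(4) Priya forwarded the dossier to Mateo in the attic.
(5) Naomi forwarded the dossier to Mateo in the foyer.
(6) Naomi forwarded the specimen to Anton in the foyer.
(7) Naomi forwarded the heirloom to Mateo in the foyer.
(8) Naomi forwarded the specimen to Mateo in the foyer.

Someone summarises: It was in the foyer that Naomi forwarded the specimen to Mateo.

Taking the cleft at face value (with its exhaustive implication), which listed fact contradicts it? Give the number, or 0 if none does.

Focus of the cleft: "in the foyer" (the setting). Presupposed background: Naomi as agent and the specimen as thing and Mateo as recipient.
Exhaustivity: in the foyer is the only setting satisfying that background.
No listed fact matches the background with a different setting. Exhaustivity holds.

0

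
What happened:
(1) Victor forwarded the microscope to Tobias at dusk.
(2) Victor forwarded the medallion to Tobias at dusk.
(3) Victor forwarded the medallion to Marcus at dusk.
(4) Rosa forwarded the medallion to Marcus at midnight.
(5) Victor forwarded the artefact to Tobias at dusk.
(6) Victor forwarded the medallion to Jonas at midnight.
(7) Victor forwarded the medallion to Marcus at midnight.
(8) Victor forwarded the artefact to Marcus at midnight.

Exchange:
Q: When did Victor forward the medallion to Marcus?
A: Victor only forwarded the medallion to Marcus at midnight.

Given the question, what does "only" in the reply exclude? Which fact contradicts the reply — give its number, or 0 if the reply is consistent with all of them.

Answering "When did ...?" puts focus on the setting — here, "at midnight".
So "only" ranges over settings; the rest (same agent, thing, recipient (Victor / the medallion / Marcus)) is presupposed.
Fact (3) keeps same agent, thing, recipient (Victor / the medallion / Marcus) but has setting = at dusk; that refutes the reply.
(Fact (8) would refute a reading with focus on the thing — but that is not what the question asks.)

3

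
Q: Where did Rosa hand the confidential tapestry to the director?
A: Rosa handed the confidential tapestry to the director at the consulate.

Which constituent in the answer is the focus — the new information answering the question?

The wh-word "where" asks about the location.
In the answer, "Rosa", "the confidential tapestry" and "to the director" are given — repeated from the question.
The constituent filling the location gap is "at the consulate"; that is the focus and would carry nuclear stress.

at the consulate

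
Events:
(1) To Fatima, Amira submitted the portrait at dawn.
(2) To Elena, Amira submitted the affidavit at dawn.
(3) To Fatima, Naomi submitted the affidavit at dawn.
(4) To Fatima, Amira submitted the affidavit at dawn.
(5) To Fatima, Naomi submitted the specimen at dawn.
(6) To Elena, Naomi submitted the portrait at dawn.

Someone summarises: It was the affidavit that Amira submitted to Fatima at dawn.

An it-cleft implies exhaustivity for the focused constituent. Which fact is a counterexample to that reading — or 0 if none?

The cleft puts "the affidavit" in focus and presupposes the open proposition with agent = Amira, recipient = Fatima, setting = at dawn.
Exhaustivity: the affidavit is the only thing satisfying that background.
Fact (1) shares the background but with thing = the portrait; exhaustivity is violated.

1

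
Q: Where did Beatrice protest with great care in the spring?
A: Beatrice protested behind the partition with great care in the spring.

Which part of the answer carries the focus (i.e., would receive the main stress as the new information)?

behind the partition

The wh-word "where" asks about the location.
In the answer, "Beatrice", "in the spring" and "with great care" are given — repeated from the question.
The constituent filling the location gap is "behind the partition"; that is the focus and would carry nuclear stress.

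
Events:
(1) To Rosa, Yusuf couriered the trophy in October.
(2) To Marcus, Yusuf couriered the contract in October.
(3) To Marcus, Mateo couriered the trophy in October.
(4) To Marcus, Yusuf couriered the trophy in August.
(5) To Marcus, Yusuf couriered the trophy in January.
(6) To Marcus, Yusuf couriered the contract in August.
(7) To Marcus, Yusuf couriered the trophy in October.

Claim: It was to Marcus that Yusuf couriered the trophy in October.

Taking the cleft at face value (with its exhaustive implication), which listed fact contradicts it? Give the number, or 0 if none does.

Focus of the cleft: "Marcus" (the recipient). Presupposed background: agent = Yusuf, thing = the trophy, setting = in October.
The exhaustive reading says no other recipient fits that background.
But fact (1) also has agent = Yusuf, thing = the trophy, setting = in October, with recipient = Rosa — so the exhaustive reading fails.

1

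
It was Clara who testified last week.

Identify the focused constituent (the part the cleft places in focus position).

Clara

In an it-cleft "It was X that/who ...", the clefted constituent X is the focus; the that/who-clause expresses the presupposed open proposition.
Here the focus is "Clara". The backgrounded (presupposed) material includes "last week".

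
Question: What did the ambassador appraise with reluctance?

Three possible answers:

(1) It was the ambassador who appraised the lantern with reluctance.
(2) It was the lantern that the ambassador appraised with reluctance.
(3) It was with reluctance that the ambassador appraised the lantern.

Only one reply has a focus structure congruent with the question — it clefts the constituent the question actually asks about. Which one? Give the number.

2

The question word "what" targets the direct object.
Option (1) clefts "the ambassador" — the subject (agent), not what was asked.
Option (2) clefts "the lantern" — that matches what the question asks about.
Option (3) clefts "with reluctance" — the manner, not what was asked.
So the congruent reply is (2).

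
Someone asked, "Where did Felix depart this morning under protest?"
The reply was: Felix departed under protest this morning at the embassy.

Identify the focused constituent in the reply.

The wh-word "where" asks about the location.
In the answer, "Felix", "this morning" and "under protest" are given — repeated from the question.
The constituent filling the location gap is "at the embassy"; that is the focus and would carry nuclear stress.

at the embassy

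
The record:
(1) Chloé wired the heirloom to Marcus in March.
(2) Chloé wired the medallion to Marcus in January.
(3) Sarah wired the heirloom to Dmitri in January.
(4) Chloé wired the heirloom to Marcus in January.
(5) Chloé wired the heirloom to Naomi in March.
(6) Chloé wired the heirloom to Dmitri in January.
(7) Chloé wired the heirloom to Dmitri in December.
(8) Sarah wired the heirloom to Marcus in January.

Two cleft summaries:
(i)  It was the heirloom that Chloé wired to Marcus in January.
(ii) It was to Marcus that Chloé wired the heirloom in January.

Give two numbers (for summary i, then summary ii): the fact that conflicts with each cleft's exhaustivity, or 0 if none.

2, 6

(i): focus "the heirloom". Looking for agent = Chloé, recipient = Marcus, setting = in January with some other thing — fact (2) has the medallion there. Refuted.
(ii): focus "Marcus". Looking for agent = Chloé, thing = the heirloom, setting = in January with some other recipient — fact (6) has Dmitri there. Refuted.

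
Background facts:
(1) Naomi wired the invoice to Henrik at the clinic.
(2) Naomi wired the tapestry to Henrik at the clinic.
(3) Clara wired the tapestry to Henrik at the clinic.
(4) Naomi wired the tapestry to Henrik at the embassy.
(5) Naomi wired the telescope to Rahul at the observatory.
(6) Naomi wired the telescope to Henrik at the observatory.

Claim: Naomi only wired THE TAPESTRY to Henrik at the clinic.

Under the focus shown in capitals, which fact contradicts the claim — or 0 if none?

1

The capitals mark "the tapestry" as focus. So "only" rules out other things, with the rest (agent = Naomi, recipient = Henrik, setting = at the clinic) as background.
Fact (1) matches on agent = Naomi, recipient = Henrik, setting = at the clinic, but has thing = the invoice instead. That refutes the claim.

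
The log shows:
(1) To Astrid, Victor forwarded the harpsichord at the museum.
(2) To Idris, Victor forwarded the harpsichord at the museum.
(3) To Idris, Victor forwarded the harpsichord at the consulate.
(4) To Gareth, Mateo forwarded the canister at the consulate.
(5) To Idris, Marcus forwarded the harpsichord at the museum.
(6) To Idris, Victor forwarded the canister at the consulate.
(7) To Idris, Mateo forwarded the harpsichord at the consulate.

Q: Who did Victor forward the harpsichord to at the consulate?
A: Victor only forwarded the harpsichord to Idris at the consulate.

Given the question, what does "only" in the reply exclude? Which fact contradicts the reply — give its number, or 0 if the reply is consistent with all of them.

Answering "Who did ... to ...?" puts focus on the recipient — here, "Idris".
So "only" ranges over recipients; the rest (same agent, thing, setting (Victor / the harpsichord / at the consulate)) is presupposed.
No listed fact shares that background with another recipient. Nothing contradicts the reply.
(Fact (2) would refute a reading with focus on the setting — but that is not what the question asks.)

0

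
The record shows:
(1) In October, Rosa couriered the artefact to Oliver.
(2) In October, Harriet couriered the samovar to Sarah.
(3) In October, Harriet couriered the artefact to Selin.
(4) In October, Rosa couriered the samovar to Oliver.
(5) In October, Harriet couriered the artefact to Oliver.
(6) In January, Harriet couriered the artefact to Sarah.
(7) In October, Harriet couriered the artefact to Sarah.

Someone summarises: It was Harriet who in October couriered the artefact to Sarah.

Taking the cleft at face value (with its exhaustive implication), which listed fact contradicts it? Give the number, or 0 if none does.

Focus of the cleft: "Harriet" (the agent). Presupposed background: same thing, recipient, setting (the artefact / Sarah / in October).
The exhaustive reading says no other agent fits that background.
Every other fact differs from the presupposition on some backgrounded slot, so none challenges the exhaustivity.

0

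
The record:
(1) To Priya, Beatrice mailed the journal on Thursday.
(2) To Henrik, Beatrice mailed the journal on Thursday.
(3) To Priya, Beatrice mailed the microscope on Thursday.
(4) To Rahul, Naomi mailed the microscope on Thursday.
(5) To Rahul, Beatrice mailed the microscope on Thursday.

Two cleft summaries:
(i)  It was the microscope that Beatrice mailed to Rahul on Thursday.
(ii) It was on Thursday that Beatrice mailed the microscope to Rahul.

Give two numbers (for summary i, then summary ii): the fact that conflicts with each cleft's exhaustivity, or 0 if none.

(i): focus "the microscope". No fact shares same agent, recipient, setting (Beatrice / Rahul / on Thursday) with a different thing. 0.
(ii): focus "on Thursday". No fact shares same agent, thing, recipient (Beatrice / the microscope / Rahul) with a different setting. 0.

0, 0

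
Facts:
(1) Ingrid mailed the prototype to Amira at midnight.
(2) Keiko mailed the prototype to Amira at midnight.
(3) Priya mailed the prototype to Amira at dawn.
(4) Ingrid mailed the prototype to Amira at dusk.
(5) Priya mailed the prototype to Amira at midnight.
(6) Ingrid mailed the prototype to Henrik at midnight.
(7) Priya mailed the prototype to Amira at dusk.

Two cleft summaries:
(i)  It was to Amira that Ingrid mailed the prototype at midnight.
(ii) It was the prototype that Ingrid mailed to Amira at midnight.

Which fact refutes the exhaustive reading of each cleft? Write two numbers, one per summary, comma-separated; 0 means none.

6, 0

Summary (i) focuses "Amira" (the recipient); background agent = Ingrid, thing = the prototype, setting = at midnight. Fact (6) matches that background with recipient = Henrik — refutes (i).
Summary (ii) focuses "the prototype" (the thing); background agent = Ingrid, recipient = Amira, setting = at midnight. No fact matches that background with a different thing, so 0.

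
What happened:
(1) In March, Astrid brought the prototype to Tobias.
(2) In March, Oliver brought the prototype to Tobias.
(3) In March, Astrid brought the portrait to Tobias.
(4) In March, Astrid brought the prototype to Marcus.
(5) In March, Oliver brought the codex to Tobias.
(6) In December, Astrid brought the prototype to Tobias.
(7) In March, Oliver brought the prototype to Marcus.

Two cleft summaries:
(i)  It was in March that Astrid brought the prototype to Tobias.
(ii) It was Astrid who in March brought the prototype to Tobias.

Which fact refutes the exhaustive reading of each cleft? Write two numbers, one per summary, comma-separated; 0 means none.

(i): focus "in March". Looking for same agent, thing, recipient (Astrid / the prototype / Tobias) with some other setting — fact (6) has in December there. Refuted.
(ii): focus "Astrid". Looking for same thing, recipient, setting (the prototype / Tobias / in March) with some other agent — fact (2) has Oliver there. Refuted.

6, 2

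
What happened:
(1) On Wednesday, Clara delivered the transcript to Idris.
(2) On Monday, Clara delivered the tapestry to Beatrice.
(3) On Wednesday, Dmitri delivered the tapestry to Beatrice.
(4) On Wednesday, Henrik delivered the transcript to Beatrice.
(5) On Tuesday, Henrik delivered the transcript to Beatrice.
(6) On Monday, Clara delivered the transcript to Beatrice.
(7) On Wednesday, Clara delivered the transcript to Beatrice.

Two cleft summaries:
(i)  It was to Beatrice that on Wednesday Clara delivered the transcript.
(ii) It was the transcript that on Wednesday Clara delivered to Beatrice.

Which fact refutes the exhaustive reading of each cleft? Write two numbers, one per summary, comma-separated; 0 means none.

(i): focus "Beatrice". Looking for same agent, thing, setting (Clara / the transcript / on Wednesday) with some other recipient — fact (1) has Idris there. Refuted.
(ii): focus "the transcript". No fact shares same agent, recipient, setting (Clara / Beatrice / on Wednesday) with a different thing. 0.

1, 0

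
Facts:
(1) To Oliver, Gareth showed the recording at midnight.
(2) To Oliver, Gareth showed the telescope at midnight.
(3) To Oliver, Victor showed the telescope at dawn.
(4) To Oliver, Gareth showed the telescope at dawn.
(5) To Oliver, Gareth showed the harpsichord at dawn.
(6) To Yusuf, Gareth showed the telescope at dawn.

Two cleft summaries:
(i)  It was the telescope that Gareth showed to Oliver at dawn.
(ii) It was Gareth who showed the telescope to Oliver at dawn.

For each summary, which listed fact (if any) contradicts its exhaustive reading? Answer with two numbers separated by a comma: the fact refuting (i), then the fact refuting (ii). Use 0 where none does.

5, 3

Summary (i) focuses "the telescope" (the thing); background Gareth as agent and Oliver as recipient and at dawn as setting. Fact (5) matches that background with thing = the harpsichord — refutes (i).
Summary (ii) focuses "Gareth" (the agent); background the telescope as thing and Oliver as recipient and at dawn as setting. Fact (3) matches that background with agent = Victor — refutes (ii).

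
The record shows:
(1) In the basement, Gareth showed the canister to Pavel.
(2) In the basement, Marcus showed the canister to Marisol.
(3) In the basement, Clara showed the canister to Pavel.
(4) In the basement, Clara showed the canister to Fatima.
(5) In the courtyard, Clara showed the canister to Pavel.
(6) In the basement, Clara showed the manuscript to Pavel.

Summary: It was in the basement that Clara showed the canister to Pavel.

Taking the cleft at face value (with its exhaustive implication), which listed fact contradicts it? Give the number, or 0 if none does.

The cleft puts "in the basement" in focus and presupposes the open proposition with Clara as agent and the canister as thing and Pavel as recipient.
The exhaustive reading says no other setting fits that background.
Fact (5) shares the background but with setting = in the courtyard; exhaustivity is violated.

5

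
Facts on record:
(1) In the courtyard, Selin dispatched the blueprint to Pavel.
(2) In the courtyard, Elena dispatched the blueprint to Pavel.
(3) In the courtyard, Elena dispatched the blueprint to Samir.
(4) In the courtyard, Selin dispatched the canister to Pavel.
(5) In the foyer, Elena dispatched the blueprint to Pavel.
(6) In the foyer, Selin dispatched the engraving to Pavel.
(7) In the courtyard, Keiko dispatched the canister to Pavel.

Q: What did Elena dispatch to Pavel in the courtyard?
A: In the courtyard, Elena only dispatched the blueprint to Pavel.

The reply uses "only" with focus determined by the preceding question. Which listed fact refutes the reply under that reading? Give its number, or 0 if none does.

The question "What did ...?" targets the thing, so in the reply the focus falls on "the blueprint".
So "only" ranges over things; the rest (same agent, recipient, setting (Elena / Pavel / in the courtyard)) is presupposed.
No fact keeps same agent, recipient, setting (Elena / Pavel / in the courtyard) while changing the thing; every other fact differs on something backgrounded. The reply stands.
(Fact (3) would refute a reading with focus on the recipient — but that is not what the question asks.)

0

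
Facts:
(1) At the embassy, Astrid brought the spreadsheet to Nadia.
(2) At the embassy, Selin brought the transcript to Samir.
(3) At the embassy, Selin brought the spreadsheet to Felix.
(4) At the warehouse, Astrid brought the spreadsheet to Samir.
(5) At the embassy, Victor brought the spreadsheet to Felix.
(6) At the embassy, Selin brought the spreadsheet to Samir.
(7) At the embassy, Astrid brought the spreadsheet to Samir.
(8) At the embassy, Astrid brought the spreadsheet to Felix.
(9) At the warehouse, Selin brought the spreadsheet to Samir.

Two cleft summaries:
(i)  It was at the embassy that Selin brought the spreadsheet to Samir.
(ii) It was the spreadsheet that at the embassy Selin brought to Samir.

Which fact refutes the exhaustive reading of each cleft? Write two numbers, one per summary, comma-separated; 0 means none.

Summary (i) focuses "at the embassy" (the setting); background same agent, thing, recipient (Selin / the spreadsheet / Samir). Fact (9) matches that background with setting = at the warehouse — refutes (i).
Summary (ii) focuses "the spreadsheet" (the thing); background same agent, recipient, setting (Selin / Samir / at the embassy). Fact (2) matches that background with thing = the transcript — refutes (ii).

9, 2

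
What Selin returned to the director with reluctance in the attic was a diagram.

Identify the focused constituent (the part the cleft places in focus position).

a diagram

In a pseudo-cleft "What ... was X", the post-copular constituent X is the focus.
Here the focus is "a diagram". The backgrounded (presupposed) material includes "Selin", "to the director", "with reluctance" and "in the attic".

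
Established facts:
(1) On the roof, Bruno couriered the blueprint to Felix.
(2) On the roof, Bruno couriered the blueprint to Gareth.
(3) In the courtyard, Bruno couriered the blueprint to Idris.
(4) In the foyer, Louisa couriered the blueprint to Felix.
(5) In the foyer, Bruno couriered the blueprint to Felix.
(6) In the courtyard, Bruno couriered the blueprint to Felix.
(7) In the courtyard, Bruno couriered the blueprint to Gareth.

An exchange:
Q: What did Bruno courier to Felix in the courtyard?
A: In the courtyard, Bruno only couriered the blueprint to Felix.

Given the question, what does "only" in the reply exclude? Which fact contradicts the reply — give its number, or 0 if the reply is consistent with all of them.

0

Answering "What did ...?" puts focus on the thing — here, "the blueprint".
So "only" ranges over things; the rest (Bruno as agent and Felix as recipient and in the courtyard as setting) is presupposed.
No fact keeps Bruno as agent and Felix as recipient and in the courtyard as setting while changing the thing; every other fact differs on something backgrounded. The reply stands.
(Fact (3) would refute a reading with focus on the recipient — but that is not what the question asks.)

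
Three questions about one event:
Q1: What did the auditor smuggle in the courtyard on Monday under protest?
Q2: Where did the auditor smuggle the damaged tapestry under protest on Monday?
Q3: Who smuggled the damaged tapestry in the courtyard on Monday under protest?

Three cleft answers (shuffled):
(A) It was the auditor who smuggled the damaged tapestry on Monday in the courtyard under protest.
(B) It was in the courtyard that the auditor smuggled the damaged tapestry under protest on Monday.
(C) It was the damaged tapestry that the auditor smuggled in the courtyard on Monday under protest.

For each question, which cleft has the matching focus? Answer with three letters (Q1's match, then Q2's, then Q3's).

CBA

Q1 asks about the direct object; cleft (C) focuses "the damaged tapestry", which is the direct object — so Q1 → C.
Q2 asks about the location; cleft (B) focuses "in the courtyard", which is the location — so Q2 → B.
Q3 asks about the subject (agent); cleft (A) focuses "the auditor", which is the subject (agent) — so Q3 → A.
Mapping: Q1→C, Q2→B, Q3→A.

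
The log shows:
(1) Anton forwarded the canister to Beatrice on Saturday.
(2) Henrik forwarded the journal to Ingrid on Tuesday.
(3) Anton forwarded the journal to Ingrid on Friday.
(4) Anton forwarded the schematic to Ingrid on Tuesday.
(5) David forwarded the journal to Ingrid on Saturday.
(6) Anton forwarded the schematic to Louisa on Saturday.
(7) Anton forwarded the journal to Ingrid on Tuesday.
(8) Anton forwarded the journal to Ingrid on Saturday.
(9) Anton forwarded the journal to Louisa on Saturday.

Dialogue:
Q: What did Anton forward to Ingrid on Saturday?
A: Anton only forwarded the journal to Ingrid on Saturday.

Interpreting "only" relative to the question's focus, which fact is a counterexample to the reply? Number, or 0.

The question "What did ...?" targets the thing, so in the reply the focus falls on "the journal".
"Only" then excludes alternative things while the background — Anton as agent and Ingrid as recipient and on Saturday as setting — is held fixed.
No listed fact shares that background with another thing. Nothing contradicts the reply.
(Fact (9) would refute a reading with focus on the recipient — but that is not what the question asks.)

0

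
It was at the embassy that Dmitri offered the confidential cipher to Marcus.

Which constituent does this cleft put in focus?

at the embassy

In an it-cleft "It was X that/who ...", the clefted constituent X is the focus; the that/who-clause expresses the presupposed open proposition.
Here the focus is "at the embassy". The backgrounded (presupposed) material includes "Dmitri", "the confidential cipher" and "to Marcus".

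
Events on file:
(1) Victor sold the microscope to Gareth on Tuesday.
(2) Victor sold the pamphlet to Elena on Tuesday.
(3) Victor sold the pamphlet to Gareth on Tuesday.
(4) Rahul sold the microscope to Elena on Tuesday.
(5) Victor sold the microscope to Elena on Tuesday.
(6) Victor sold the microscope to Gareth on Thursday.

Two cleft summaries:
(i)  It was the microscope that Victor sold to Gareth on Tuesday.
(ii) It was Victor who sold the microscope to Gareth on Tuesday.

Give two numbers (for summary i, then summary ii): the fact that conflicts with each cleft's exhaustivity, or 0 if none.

Summary (i) focuses "the microscope" (the thing); background same agent, recipient, setting (Victor / Gareth / on Tuesday). Fact (3) matches that background with thing = the pamphlet — refutes (i).
Summary (ii) focuses "Victor" (the agent); background same thing, recipient, setting (the microscope / Gareth / on Tuesday). No fact matches that background with a different agent, so 0.

3, 0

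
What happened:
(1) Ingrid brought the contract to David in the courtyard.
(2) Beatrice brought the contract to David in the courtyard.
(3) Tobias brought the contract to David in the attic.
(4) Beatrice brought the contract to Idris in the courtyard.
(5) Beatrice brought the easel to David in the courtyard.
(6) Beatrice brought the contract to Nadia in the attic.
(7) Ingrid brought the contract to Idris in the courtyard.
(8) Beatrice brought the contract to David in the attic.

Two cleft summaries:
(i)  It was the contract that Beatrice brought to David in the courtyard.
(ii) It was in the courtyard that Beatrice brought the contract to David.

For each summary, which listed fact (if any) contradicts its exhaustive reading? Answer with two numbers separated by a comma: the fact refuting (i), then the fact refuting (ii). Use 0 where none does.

5, 8

Summary (i) focuses "the contract" (the thing); background Beatrice as agent and David as recipient and in the courtyard as setting. Fact (5) matches that background with thing = the easel — refutes (i).
Summary (ii) focuses "in the courtyard" (the setting); background Beatrice as agent and the contract as thing and David as recipient. Fact (8) matches that background with setting = in the attic — refutes (ii).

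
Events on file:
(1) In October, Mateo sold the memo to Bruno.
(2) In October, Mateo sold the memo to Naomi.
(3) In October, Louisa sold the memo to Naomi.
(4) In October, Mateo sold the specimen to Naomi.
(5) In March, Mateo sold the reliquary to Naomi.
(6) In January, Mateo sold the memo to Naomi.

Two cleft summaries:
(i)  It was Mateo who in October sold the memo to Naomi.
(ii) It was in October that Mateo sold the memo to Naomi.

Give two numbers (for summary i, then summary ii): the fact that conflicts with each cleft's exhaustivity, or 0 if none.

Summary (i) focuses "Mateo" (the agent); background the memo as thing and Naomi as recipient and in October as setting. Fact (3) matches that background with agent = Louisa — refutes (i).
Summary (ii) focuses "in October" (the setting); background Mateo as agent and the memo as thing and Naomi as recipient. Fact (6) matches that background with setting = in January — refutes (ii).

3, 6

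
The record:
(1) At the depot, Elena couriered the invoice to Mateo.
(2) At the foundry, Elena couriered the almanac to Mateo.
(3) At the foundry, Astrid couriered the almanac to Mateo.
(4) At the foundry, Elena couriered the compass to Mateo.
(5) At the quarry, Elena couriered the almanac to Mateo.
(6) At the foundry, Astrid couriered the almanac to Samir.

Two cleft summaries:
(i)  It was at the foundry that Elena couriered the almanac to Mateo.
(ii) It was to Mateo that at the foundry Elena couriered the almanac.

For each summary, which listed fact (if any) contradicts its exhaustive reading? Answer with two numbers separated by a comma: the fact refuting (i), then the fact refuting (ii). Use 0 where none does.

(i): focus "at the foundry". Looking for Elena as agent and the almanac as thing and Mateo as recipient with some other setting — fact (5) has at the quarry there. Refuted.
(ii): focus "Mateo". No fact shares Elena as agent and the almanac as thing and at the foundry as setting with a different recipient. 0.

5, 0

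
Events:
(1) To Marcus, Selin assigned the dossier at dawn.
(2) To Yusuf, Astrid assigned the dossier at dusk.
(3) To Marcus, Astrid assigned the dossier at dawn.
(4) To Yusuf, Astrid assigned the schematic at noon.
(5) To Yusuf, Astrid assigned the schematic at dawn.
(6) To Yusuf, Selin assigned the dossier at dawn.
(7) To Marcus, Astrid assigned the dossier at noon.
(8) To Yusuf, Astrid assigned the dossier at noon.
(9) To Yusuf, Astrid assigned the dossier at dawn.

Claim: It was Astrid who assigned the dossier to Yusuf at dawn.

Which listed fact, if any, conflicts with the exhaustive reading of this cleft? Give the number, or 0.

6

The cleft puts "Astrid" in focus and presupposes the open proposition with thing = the dossier, recipient = Yusuf, setting = at dawn.
Exhaustivity: Astrid is the only agent satisfying that background.
Fact (6) shares the background but with agent = Selin; exhaustivity is violated.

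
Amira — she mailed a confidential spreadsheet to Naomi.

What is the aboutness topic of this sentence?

The construction explicitly marks "Amira" as what the sentence is about — the topic.
The remainder of the clause is the comment (what is said about the topic).

Amira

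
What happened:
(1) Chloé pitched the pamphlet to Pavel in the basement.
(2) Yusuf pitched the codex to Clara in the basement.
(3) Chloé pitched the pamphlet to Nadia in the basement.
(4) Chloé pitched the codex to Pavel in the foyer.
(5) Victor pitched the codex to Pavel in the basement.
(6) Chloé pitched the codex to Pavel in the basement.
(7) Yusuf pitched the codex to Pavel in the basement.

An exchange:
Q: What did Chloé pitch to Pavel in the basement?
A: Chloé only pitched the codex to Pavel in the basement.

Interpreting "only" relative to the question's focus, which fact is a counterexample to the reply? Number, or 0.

The question "What did ...?" targets the thing, so in the reply the focus falls on "the codex".
So "only" ranges over things; the rest (Chloé as agent and Pavel as recipient and in the basement as setting) is presupposed.
Fact (1) keeps Chloé as agent and Pavel as recipient and in the basement as setting but has thing = the pamphlet; that refutes the reply.
(Fact (4) would refute a reading with focus on the setting — but that is not what the question asks.)

1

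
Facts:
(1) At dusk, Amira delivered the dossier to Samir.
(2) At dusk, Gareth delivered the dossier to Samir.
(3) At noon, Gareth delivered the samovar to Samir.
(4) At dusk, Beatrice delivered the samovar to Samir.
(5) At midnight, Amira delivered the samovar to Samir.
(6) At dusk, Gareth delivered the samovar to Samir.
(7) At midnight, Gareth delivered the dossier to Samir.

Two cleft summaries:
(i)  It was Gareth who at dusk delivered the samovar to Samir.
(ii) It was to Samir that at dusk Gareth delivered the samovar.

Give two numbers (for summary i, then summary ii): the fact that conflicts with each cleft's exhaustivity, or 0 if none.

(i): focus "Gareth". Looking for same thing, recipient, setting (the samovar / Samir / at dusk) with some other agent — fact (4) has Beatrice there. Refuted.
(ii): focus "Samir". No fact shares same agent, thing, setting (Gareth / the samovar / at dusk) with a different recipient. 0.

4, 0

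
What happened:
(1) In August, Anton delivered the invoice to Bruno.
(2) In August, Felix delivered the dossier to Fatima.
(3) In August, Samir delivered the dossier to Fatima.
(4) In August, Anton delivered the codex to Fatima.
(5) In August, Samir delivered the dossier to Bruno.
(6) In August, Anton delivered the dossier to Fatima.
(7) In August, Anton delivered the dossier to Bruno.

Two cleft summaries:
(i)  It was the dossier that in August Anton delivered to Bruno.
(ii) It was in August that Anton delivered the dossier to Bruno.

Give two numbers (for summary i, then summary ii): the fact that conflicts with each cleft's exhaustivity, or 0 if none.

(i): focus "the dossier". Looking for same agent, recipient, setting (Anton / Bruno / in August) with some other thing — fact (1) has the invoice there. Refuted.
(ii): focus "in August". No fact shares same agent, thing, recipient (Anton / the dossier / Bruno) with a different setting. 0.

1, 0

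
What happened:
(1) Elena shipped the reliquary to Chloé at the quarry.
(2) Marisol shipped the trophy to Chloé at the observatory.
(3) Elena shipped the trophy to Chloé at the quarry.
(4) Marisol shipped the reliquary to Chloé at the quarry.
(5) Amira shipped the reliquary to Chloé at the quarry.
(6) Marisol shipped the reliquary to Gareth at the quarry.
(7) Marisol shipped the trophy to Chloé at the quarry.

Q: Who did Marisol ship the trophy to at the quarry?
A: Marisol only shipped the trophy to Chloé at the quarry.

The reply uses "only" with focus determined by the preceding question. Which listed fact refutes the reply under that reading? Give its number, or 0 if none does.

The question "Who did ... to ...?" targets the recipient, so in the reply the focus falls on "Chloé".
So "only" ranges over recipients; the rest (Marisol as agent and the trophy as thing and at the quarry as setting) is presupposed.
No fact keeps Marisol as agent and the trophy as thing and at the quarry as setting while changing the recipient; every other fact differs on something backgrounded. The reply stands.
(Fact (2) would refute a reading with focus on the setting — but that is not what the question asks.)

0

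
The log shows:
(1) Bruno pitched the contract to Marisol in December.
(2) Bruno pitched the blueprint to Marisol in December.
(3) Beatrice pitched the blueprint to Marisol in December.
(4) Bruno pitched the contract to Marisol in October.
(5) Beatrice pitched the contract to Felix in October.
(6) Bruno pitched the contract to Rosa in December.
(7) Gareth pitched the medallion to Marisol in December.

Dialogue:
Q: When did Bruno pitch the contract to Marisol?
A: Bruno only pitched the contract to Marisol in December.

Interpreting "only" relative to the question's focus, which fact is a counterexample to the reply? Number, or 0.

The question "When did ...?" targets the setting, so in the reply the focus falls on "in December".
"Only" then excludes alternative settings while the background — agent = Bruno, thing = the contract, recipient = Marisol — is held fixed.
Fact (4) shares the background with a different setting (in October) — counterexample.
(Fact (2) would refute a reading with focus on the thing — but that is not what the question asks.)

4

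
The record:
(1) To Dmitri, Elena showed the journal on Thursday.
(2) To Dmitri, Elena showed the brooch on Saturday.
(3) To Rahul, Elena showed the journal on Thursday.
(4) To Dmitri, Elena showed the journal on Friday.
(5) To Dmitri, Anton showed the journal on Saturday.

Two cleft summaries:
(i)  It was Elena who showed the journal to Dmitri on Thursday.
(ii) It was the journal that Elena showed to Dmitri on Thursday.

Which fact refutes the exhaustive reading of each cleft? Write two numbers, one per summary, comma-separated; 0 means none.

0, 0

Summary (i) focuses "Elena" (the agent); background the journal as thing and Dmitri as recipient and on Thursday as setting. No fact matches that background with a different agent, so 0.
Summary (ii) focuses "the journal" (the thing); background Elena as agent and Dmitri as recipient and on Thursday as setting. No fact matches that background with a different thing, so 0.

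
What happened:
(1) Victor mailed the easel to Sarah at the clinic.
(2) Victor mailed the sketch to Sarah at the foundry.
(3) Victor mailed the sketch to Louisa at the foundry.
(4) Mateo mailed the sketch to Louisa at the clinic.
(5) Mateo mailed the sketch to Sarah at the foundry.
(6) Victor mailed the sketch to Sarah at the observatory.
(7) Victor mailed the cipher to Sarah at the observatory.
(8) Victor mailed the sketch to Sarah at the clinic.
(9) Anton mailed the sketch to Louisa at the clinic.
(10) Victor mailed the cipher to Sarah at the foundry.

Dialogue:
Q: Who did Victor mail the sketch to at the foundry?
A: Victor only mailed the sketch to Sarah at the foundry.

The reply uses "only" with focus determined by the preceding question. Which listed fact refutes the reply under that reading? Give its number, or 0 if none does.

3

Answering "Who did ... to ...?" puts focus on the recipient — here, "Sarah".
"Only" then excludes alternative recipients while the background — agent = Victor, thing = the sketch, setting = at the foundry — is held fixed.
Fact (3) keeps agent = Victor, thing = the sketch, setting = at the foundry but has recipient = Louisa; that refutes the reply.
(Fact (10) would refute a reading with focus on the thing — but that is not what the question asks.)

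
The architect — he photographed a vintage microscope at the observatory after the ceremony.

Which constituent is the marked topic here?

the architect

The construction explicitly marks "the architect" as what the sentence is about — the topic.
The remainder of the clause is the comment (what is said about the topic).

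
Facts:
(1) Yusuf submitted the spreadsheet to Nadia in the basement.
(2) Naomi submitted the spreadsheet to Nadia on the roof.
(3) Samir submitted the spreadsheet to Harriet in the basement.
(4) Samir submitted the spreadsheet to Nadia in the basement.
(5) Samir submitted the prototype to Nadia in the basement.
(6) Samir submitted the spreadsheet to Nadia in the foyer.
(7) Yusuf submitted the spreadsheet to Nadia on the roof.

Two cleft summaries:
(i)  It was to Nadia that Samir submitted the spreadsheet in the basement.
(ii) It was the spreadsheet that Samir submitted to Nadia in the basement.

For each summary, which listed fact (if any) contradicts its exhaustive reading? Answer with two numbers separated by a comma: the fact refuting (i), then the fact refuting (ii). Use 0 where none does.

3, 5

(i): focus "Nadia". Looking for agent = Samir, thing = the spreadsheet, setting = in the basement with some other recipient — fact (3) has Harriet there. Refuted.
(ii): focus "the spreadsheet". Looking for agent = Samir, recipient = Nadia, setting = in the basement with some other thing — fact (5) has the prototype there. Refuted.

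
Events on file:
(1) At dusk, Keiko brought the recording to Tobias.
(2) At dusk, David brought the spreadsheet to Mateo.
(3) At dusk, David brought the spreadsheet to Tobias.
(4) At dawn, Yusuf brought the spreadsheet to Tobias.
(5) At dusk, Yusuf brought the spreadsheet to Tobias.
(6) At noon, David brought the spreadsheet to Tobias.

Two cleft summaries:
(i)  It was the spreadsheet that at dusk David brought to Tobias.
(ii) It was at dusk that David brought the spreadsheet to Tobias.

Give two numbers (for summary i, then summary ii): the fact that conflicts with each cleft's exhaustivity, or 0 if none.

0, 6

Summary (i) focuses "the spreadsheet" (the thing); background agent = David, recipient = Tobias, setting = at dusk. No fact matches that background with a different thing, so 0.
Summary (ii) focuses "at dusk" (the setting); background agent = David, thing = the spreadsheet, recipient = Tobias. Fact (6) matches that background with setting = at noon — refutes (ii).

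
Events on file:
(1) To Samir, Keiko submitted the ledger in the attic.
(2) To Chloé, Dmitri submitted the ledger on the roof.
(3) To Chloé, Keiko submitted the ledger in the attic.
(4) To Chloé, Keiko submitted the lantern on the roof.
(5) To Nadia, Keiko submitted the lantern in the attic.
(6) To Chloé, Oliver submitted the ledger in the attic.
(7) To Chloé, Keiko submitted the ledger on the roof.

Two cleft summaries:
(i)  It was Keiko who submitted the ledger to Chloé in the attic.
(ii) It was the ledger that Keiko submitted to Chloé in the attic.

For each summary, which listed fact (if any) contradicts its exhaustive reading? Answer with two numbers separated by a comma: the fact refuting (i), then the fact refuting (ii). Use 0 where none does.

6, 0

(i): focus "Keiko". Looking for thing = the ledger, recipient = Chloé, setting = in the attic with some other agent — fact (6) has Oliver there. Refuted.
(ii): focus "the ledger". No fact shares agent = Keiko, recipient = Chloé, setting = in the attic with a different thing. 0.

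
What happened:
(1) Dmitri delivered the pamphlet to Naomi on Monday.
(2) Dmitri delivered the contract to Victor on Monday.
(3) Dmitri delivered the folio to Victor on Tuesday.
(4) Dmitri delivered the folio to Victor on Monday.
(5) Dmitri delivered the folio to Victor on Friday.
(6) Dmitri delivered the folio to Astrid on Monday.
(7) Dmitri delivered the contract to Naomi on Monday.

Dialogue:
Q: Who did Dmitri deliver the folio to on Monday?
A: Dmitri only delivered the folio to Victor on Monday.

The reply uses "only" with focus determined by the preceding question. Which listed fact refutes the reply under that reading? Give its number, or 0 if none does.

6

The question "Who did ... to ...?" targets the recipient, so in the reply the focus falls on "Victor".
So "only" ranges over recipients; the rest (same agent, thing, setting (Dmitri / the folio / on Monday)) is presupposed.
Fact (6) keeps same agent, thing, setting (Dmitri / the folio / on Monday) but has recipient = Astrid; that refutes the reply.
(Fact (2) would refute a reading with focus on the thing — but that is not what the question asks.)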